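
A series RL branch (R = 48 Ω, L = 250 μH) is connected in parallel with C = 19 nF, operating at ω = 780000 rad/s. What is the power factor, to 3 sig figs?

0.118

X_L = ωL = 195 Ω
X_C = 1/(ωC) = 67.5 Ω
Branch 1 (R+jX_L): Z₁ = 48.0 + j195 Ω, |Z₁| = 201 Ω
Branch 2 (−jX_C): Z₂ = −j67.5 Ω
Parallel: Z = Z₁Z₂/(Z₁+Z₂), |Z| = 99.4 Ω, ∠Z = -83.2°
cos φ = cos(-83.2°) = 0.118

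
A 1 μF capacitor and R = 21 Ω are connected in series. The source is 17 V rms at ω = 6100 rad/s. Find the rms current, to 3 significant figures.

103 mA

X_C = 1/(ωC) = 164 Ω
Z = 21.0 − j164 Ω
|Z| = √(21.0² + 164²) = 165 Ω
I = V/|Z| = 17/165 = 103 mA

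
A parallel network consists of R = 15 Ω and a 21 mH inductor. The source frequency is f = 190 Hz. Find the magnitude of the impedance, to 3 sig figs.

12.9 Ω

ω = 2πf = 1194 rad/s
X_L = ωL = 25.1 Ω
Parallel: admittances add. Y = 1/R + 1/(jωL)
Y = (0.0667 − j0.0399) S
|Y| = 0.0777 S → |Z| = 1/|Y| = 12.9 Ω, ∠Z = −∠Y = 30.9°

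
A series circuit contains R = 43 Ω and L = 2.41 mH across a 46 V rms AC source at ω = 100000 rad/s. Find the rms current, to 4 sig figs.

X_L = ωL = 241.0 Ω
Z = 43.00 + j241.0 Ω
|Z| = √(43.00² + 241.0²) = 244.8 Ω
I = V/|Z| = 46/244.8 = 187.9 mA

187.9 mA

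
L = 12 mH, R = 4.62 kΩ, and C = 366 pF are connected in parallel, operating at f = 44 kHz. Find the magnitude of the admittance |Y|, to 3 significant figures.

295 μS

ω = 2πf = 276500 rad/s
X_L = ωL = 3320 Ω
X_C = 1/(ωC) = 9880 Ω
Parallel: admittances add. Y = 1/R + 1/(jωL) + jωC
Y = (0.000216 − j0.000200) S
|Y| = 0.000295 S → |Z| = 1/|Y| = 3390 Ω, ∠Z = −∠Y = 42.8°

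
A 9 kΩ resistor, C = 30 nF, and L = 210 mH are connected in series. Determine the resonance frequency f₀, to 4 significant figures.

2.005 kHz

ω₀ = 1/√(LC) = 1/√(0.21 × 3e-08) = 12600 rad/s
f₀ = ω₀/(2π) = 2.005 kHz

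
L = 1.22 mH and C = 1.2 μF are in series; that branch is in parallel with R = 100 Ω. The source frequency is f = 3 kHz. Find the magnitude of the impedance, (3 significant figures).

20.8 Ω

ω = 2πf = 18850 rad/s
X_L = ωL = 23.0 Ω
X_C = 1/(ωC) = 44.2 Ω
Branch 1: Z₁ = R = 100 Ω
Branch 2 (series LC): Z₂ = j(X_L − X_C) = −j21.2 Ω
Parallel: Z = Z₁Z₂/(Z₁+Z₂), |Z| = 20.8 Ω, ∠Z = -78.0°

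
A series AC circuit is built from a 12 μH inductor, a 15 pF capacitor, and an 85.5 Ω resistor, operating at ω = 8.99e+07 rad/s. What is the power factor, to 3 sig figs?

X_L = ωL = 1080 Ω
X_C = 1/(ωC) = 742 Ω
Net reactance X = X_L − X_C = 337 Ω
Z = 85.5 + j337 Ω
|Z| = √(85.5² + 337²) = 348 Ω
∠Z = arctan(337/85.5) = 75.8°
cos φ = cos(75.8°) = 0.246

0.246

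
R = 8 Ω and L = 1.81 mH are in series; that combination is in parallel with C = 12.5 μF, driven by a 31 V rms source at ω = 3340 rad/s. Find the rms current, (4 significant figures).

X_L = ωL = 6.045 Ω
X_C = 1/(ωC) = 23.95 Ω
Branch 1 (R+jX_L): Z₁ = 8.000 + j6.045 Ω, |Z₁| = 10.03 Ω
Branch 2 (−jX_C): Z₂ = −j23.95 Ω
Parallel: Z = Z₁Z₂/(Z₁+Z₂), |Z| = 12.25 Ω, ∠Z = 13.00°
I = V/|Z| = 31/12.25 = 2.531 A

2.531 A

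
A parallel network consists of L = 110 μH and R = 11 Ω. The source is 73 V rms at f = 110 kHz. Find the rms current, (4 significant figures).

ω = 2πf = 691200 rad/s
X_L = ωL = 76.03 Ω
Parallel: admittances add. Y = 1/R + 1/(jωL)
Y = (0.09091 − j0.01315) S
|Y| = 0.09186 S → |Z| = 1/|Y| = 10.89 Ω, ∠Z = −∠Y = 8.233°
I = V/|Z| = 73/10.89 = 6.705 A

6.705 A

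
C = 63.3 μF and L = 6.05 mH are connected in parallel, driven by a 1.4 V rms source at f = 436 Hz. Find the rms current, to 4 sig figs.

158.3 mA

ω = 2πf = 2739 rad/s
X_L = ωL = 16.57 Ω
X_C = 1/(ωC) = 5.767 Ω
Parallel: admittances add. Y = 1/(jωL) + jωC
Y = (0 + j0.1131) S
|Y| = 0.1131 S → |Z| = 1/|Y| = 8.844 Ω, ∠Z = −∠Y = -90.00°
I = V/|Z| = 1.4/8.844 = 158.3 mA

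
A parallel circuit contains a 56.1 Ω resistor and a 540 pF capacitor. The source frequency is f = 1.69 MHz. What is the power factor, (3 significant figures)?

0.952

ω = 2πf = 1.062e+07 rad/s
X_C = 1/(ωC) = 174 Ω
Parallel: admittances add. Y = 1/R + jωC
Y = (0.0178 + j0.00573) S
|Y| = 0.0187 S → |Z| = 1/|Y| = 53.4 Ω, ∠Z = −∠Y = -17.8°
cos φ = cos(-17.8°) = 0.952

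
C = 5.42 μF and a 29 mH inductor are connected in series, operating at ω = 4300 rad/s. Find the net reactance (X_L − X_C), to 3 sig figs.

X_L = ωL = 125 Ω
X_C = 1/(ωC) = 42.9 Ω
X = 125 − 42.9 = 81.8 Ω

81.8 Ω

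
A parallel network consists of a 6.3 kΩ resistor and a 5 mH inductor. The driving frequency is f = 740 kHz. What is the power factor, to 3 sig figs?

0.965

ω = 2πf = 4.65e+06 rad/s
X_L = ωL = 23200 Ω
Parallel: admittances add. Y = 1/R + 1/(jωL)
Y = (0.000159 − j4.3e-05) S
|Y| = 0.000164 S → |Z| = 1/|Y| = 6080 Ω, ∠Z = −∠Y = 15.2°
cos φ = cos(15.2°) = 0.965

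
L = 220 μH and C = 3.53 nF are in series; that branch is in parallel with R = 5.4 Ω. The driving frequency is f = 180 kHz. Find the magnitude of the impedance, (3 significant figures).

ω = 2πf = 1.131e+06 rad/s
X_L = ωL = 249 Ω
X_C = 1/(ωC) = 250 Ω
Branch 1: Z₁ = R = 5.40 Ω
Branch 2 (series LC): Z₂ = j(X_L − X_C) = −j1.67 Ω
Parallel: Z = Z₁Z₂/(Z₁+Z₂), |Z| = 1.59 Ω, ∠Z = -72.9°

1.59 Ω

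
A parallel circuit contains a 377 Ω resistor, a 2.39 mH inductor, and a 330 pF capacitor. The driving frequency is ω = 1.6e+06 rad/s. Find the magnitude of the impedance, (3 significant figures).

X_L = ωL = 3820 Ω
X_C = 1/(ωC) = 1890 Ω
Parallel: admittances add. Y = 1/R + 1/(jωL) + jωC
Y = (0.00265 + j0.000266) S
|Y| = 0.00267 S → |Z| = 1/|Y| = 375 Ω, ∠Z = −∠Y = -5.74°

375 Ω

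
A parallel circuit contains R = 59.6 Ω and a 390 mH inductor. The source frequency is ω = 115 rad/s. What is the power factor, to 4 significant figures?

X_L = ωL = 44.85 Ω
Parallel: admittances add. Y = 1/R + 1/(jωL)
Y = (0.01678 − j0.02230) S
|Y| = 0.02790 S → |Z| = 1/|Y| = 35.84 Ω, ∠Z = −∠Y = 53.04°
cos φ = cos(53.04°) = 0.6013

0.6013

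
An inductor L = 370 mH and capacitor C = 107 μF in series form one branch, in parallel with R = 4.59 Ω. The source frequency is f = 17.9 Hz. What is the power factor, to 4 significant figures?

0.9939

ω = 2πf = 112.5 rad/s
X_L = ωL = 41.61 Ω
X_C = 1/(ωC) = 83.10 Ω
Branch 1: Z₁ = R = 4.590 Ω
Branch 2 (series LC): Z₂ = j(X_L − X_C) = −j41.48 Ω
Parallel: Z = Z₁Z₂/(Z₁+Z₂), |Z| = 4.562 Ω, ∠Z = -6.314°
cos φ = cos(-6.314°) = 0.9939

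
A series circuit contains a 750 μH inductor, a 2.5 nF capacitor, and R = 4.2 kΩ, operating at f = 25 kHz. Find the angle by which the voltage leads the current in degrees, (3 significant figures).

-30.0°

ω = 2πf = 157100 rad/s
X_L = ωL = 118 Ω
X_C = 1/(ωC) = 2550 Ω
Net reactance X = X_L − X_C = -2430 Ω
Z = 4200 − j2430 Ω
|Z| = √(4200² + 2430²) = 4850 Ω
∠Z = arctan(-2430/4200) = -30.0°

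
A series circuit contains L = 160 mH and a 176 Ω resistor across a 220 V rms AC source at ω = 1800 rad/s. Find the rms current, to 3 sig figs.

X_L = ωL = 288 Ω
Z = 176 + j288 Ω
|Z| = √(176² + 288²) = 338 Ω
I = V/|Z| = 220/338 = 652 mA

652 mA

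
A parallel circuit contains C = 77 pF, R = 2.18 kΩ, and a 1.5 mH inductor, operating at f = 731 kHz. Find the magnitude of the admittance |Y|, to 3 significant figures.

504 μS

ω = 2πf = 4.593e+06 rad/s
X_L = ωL = 6890 Ω
X_C = 1/(ωC) = 2830 Ω
Parallel: admittances add. Y = 1/R + 1/(jωL) + jωC
Y = (0.000459 + j0.000209) S
|Y| = 0.000504 S → |Z| = 1/|Y| = 1980 Ω, ∠Z = −∠Y = -24.4°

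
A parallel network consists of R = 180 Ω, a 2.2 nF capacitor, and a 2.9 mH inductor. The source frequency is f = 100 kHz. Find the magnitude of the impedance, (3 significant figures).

ω = 2πf = 628300 rad/s
X_L = ωL = 1820 Ω
X_C = 1/(ωC) = 723 Ω
Parallel: admittances add. Y = 1/R + 1/(jωL) + jωC
Y = (0.00556 + j0.000833) S
|Y| = 0.00562 S → |Z| = 1/|Y| = 178 Ω, ∠Z = −∠Y = -8.53°

178 Ω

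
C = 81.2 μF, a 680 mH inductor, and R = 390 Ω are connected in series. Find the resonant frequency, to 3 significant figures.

21.4 Hz

ω₀ = 1/√(LC) = 1/√(0.68 × 8.12e-05) = 134.6 rad/s
f₀ = ω₀/(2π) = 21.4 Hz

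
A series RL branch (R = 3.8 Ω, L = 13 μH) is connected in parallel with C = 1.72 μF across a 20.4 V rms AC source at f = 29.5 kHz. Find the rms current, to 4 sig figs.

5.592 A

ω = 2πf = 185400 rad/s
X_L = ωL = 2.410 Ω
X_C = 1/(ωC) = 3.137 Ω
Branch 1 (R+jX_L): Z₁ = 3.800 + j2.410 Ω, |Z₁| = 4.500 Ω
Branch 2 (−jX_C): Z₂ = −j3.137 Ω
Parallel: Z = Z₁Z₂/(Z₁+Z₂), |Z| = 3.648 Ω, ∠Z = -46.79°
I = V/|Z| = 20.4/3.648 = 5.592 A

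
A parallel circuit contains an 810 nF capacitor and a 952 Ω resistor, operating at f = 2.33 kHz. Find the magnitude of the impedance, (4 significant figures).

84.00 Ω

ω = 2πf = 14640 rad/s
X_C = 1/(ωC) = 84.33 Ω
Parallel: admittances add. Y = 1/R + jωC
Y = (0.001050 + j0.01186) S
|Y| = 0.01190 S → |Z| = 1/|Y| = 84.00 Ω, ∠Z = −∠Y = -84.94°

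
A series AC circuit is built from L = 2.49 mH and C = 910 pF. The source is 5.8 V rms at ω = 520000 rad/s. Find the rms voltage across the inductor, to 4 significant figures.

9.175 V

X_L = ωL = 1295 Ω
X_C = 1/(ωC) = 2113 Ω
Net reactance X = X_L − X_C = -818.5 Ω
Z = − j818.5 Ω
|Z| = √(0² + 818.5²) = 818.5 Ω
I = V/|Z| = 7.086 mA
V_L = I·|Z_L| = 0.007086 × 1295 = 9.175 V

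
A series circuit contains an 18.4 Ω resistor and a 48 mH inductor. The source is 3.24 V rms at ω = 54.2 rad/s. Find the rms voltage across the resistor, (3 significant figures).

3.21 V

X_L = ωL = 2.60 Ω
Z = 18.4 + j2.60 Ω
|Z| = √(18.4² + 2.60²) = 18.6 Ω
I = V/|Z| = 174 mA
V_R = I·|Z_R| = 0.174 × 18.4 = 3.21 V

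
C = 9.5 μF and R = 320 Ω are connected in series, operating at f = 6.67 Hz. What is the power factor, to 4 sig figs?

ω = 2πf = 41.91 rad/s
X_C = 1/(ωC) = 2512 Ω
Z = 320.0 − j2512 Ω
|Z| = √(320.0² + 2512²) = 2532 Ω
∠Z = arctan(-2512/320.0) = -82.74°
cos φ = cos(-82.74°) = 0.1264

0.1264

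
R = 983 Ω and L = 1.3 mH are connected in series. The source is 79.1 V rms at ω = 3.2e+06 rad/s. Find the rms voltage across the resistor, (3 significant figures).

18.2 V

X_L = ωL = 4160 Ω
Z = 983 + j4160 Ω
|Z| = √(983² + 4160²) = 4270 Ω
I = V/|Z| = 18.5 mA
V_R = I·|Z_R| = 0.0185 × 983 = 18.2 V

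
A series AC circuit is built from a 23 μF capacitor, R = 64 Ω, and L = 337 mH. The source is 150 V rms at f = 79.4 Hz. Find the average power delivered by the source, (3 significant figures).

135 W

ω = 2πf = 498.9 rad/s
X_L = ωL = 168 Ω
X_C = 1/(ωC) = 87.2 Ω
Net reactance X = X_L − X_C = 81.0 Ω
Z = 64.0 + j81.0 Ω
|Z| = √(64.0² + 81.0²) = 103 Ω
∠Z = arctan(81.0/64.0) = 51.7°
I = V/|Z| = 1.45 A
P = VI cos φ = 150 × 1.45 × cos(51.7°) = 135 W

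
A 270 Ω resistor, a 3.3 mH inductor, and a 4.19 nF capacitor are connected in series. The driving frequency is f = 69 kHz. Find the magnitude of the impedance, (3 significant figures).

921 Ω

ω = 2πf = 433500 rad/s
X_L = ωL = 1430 Ω
X_C = 1/(ωC) = 550 Ω
Net reactance X = X_L − X_C = 880 Ω
Z = 270 + j880 Ω
|Z| = √(270² + 880²) = 921 Ω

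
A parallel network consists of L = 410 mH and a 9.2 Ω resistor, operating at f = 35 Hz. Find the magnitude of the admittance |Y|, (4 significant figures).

109.3 mS

ω = 2πf = 219.9 rad/s
X_L = ωL = 90.16 Ω
Parallel: admittances add. Y = 1/R + 1/(jωL)
Y = (0.1087 − j0.01109) S
|Y| = 0.1093 S → |Z| = 1/|Y| = 9.152 Ω, ∠Z = −∠Y = 5.826°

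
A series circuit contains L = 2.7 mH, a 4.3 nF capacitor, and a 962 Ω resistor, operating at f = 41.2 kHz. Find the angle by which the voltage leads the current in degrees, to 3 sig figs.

ω = 2πf = 258900 rad/s
X_L = ωL = 699 Ω
X_C = 1/(ωC) = 898 Ω
Net reactance X = X_L − X_C = -199 Ω
Z = 962 − j199 Ω
|Z| = √(962² + 199²) = 982 Ω
∠Z = arctan(-199/962) = -11.7°

-11.7°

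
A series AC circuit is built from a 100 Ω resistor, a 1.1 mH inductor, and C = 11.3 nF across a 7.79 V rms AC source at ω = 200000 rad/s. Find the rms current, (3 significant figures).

31.9 mA

X_L = ωL = 220 Ω
X_C = 1/(ωC) = 442 Ω
Net reactance X = X_L − X_C = -222 Ω
Z = 100 − j222 Ω
|Z| = √(100² + 222²) = 244 Ω
I = V/|Z| = 7.79/244 = 31.9 mA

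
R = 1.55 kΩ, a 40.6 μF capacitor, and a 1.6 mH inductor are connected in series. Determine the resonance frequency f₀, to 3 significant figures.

624 Hz

ω₀ = 1/√(LC) = 1/√(0.0016 × 4.06e-05) = 3924 rad/s
f₀ = ω₀/(2π) = 624 Hz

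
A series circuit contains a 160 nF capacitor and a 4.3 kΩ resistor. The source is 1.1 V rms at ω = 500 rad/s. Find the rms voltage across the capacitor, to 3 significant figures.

1.04 V

X_C = 1/(ωC) = 12500 Ω
Z = 4300 − j12500 Ω
|Z| = √(4300² + 12500²) = 13200 Ω
I = V/|Z| = 83.2 μA
V_C = I·|Z_C| = 8.32e-05 × 12500 = 1.04 V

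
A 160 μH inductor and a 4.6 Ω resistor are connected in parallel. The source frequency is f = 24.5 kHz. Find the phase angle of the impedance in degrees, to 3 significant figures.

10.6°

ω = 2πf = 153900 rad/s
X_L = ωL = 24.6 Ω
Parallel: admittances add. Y = 1/R + 1/(jωL)
Y = (0.217 − j0.0406) S
|Y| = 0.221 S → |Z| = 1/|Y| = 4.52 Ω, ∠Z = −∠Y = 10.6°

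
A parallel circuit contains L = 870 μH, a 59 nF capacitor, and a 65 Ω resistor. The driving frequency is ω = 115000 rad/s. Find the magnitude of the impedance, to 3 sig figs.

63.6 Ω

X_L = ωL = 100 Ω
X_C = 1/(ωC) = 147 Ω
Parallel: admittances add. Y = 1/R + 1/(jωL) + jωC
Y = (0.0154 − j0.00321) S
|Y| = 0.0157 S → |Z| = 1/|Y| = 63.6 Ω, ∠Z = −∠Y = 11.8°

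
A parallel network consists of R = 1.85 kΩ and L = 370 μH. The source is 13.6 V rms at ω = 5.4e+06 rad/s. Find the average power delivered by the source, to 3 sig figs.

100 mW

X_L = ωL = 2000 Ω
Parallel: admittances add. Y = 1/R + 1/(jωL)
Y = (0.000541 − j0.000501) S
|Y| = 0.000737 S → |Z| = 1/|Y| = 1360 Ω, ∠Z = −∠Y = 42.8°
I = V/|Z| = 10.0 mA
P = VI cos φ = 13.6 × 0.0100 × cos(42.8°) = 100 mW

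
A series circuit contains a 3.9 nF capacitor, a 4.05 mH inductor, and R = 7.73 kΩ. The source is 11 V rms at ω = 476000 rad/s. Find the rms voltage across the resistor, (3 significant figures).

10.8 V

X_L = ωL = 1930 Ω
X_C = 1/(ωC) = 539 Ω
Net reactance X = X_L − X_C = 1390 Ω
Z = 7730 + j1390 Ω
|Z| = √(7730² + 1390²) = 7850 Ω
I = V/|Z| = 1.40 mA
V_R = I·|Z_R| = 0.00140 × 7730 = 10.8 V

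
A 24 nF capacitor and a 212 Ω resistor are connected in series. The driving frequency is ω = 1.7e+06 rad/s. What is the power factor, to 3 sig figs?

X_C = 1/(ωC) = 24.5 Ω
Z = 212 − j24.5 Ω
|Z| = √(212² + 24.5²) = 213 Ω
∠Z = arctan(-24.5/212) = -6.59°
cos φ = cos(-6.59°) = 0.993

0.993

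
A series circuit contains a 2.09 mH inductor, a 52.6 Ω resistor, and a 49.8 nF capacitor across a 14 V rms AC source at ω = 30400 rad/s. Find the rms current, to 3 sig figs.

X_L = ωL = 63.5 Ω
X_C = 1/(ωC) = 661 Ω
Net reactance X = X_L − X_C = -597 Ω
Z = 52.6 − j597 Ω
|Z| = √(52.6² + 597²) = 599 Ω
I = V/|Z| = 14/599 = 23.4 mA

23.4 mA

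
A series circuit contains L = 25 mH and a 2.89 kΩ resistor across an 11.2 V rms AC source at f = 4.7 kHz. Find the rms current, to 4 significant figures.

ω = 2πf = 29530 rad/s
X_L = ωL = 738.3 Ω
Z = 2890 + j738.3 Ω
|Z| = √(2890² + 738.3²) = 2983 Ω
I = V/|Z| = 11.2/2983 = 3.755 mA

3.755 mA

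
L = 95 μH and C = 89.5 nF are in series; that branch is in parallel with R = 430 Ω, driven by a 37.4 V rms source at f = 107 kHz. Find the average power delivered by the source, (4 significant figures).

3.253 W

ω = 2πf = 672300 rad/s
X_L = ωL = 63.87 Ω
X_C = 1/(ωC) = 16.62 Ω
Branch 1: Z₁ = R = 430.0 Ω
Branch 2 (series LC): Z₂ = j(X_L − X_C) = j47.25 Ω
Parallel: Z = Z₁Z₂/(Z₁+Z₂), |Z| = 46.97 Ω, ∠Z = 83.73°
I = V/|Z| = 796.3 mA
P = VI cos φ = 37.4 × 0.7963 × cos(83.73°) = 3.253 W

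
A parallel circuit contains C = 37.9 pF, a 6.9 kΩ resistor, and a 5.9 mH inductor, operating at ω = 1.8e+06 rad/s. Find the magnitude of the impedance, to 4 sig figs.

X_L = ωL = 10620 Ω
X_C = 1/(ωC) = 14660 Ω
Parallel: admittances add. Y = 1/R + 1/(jωL) + jωC
Y = (0.0001449 − j2.594e-05) S
|Y| = 0.0001472 S → |Z| = 1/|Y| = 6792 Ω, ∠Z = −∠Y = 10.15°

6792 Ω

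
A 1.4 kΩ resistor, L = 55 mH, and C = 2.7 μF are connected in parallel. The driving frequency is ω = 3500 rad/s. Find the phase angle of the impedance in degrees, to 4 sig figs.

-80.47°

X_L = ωL = 192.5 Ω
X_C = 1/(ωC) = 105.8 Ω
Parallel: admittances add. Y = 1/R + 1/(jωL) + jωC
Y = (0.0007143 + j0.004255) S
|Y| = 0.004315 S → |Z| = 1/|Y| = 231.8 Ω, ∠Z = −∠Y = -80.47°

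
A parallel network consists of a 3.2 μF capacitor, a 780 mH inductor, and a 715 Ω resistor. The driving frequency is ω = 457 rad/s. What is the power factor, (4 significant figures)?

X_L = ωL = 356.5 Ω
X_C = 1/(ωC) = 683.8 Ω
Parallel: admittances add. Y = 1/R + 1/(jωL) + jωC
Y = (0.001399 − j0.001343) S
|Y| = 0.001939 S → |Z| = 1/|Y| = 515.7 Ω, ∠Z = −∠Y = 43.84°
cos φ = cos(43.84°) = 0.7213

0.7213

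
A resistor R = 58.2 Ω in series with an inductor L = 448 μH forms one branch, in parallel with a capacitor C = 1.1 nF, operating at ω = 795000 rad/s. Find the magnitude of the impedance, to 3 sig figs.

X_L = ωL = 356 Ω
X_C = 1/(ωC) = 1140 Ω
Branch 1 (R+jX_L): Z₁ = 58.2 + j356 Ω, |Z₁| = 361 Ω
Branch 2 (−jX_C): Z₂ = −j1140 Ω
Parallel: Z = Z₁Z₂/(Z₁+Z₂), |Z| = 523 Ω, ∠Z = 76.5°

523 Ω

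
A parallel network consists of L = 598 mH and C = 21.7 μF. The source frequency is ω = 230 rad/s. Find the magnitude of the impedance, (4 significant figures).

X_L = ωL = 137.5 Ω
X_C = 1/(ωC) = 200.4 Ω
Parallel: admittances add. Y = 1/(jωL) + jωC
Y = (0 − j0.002280) S
|Y| = 0.002280 S → |Z| = 1/|Y| = 438.7 Ω, ∠Z = −∠Y = 90.00°

438.7 Ω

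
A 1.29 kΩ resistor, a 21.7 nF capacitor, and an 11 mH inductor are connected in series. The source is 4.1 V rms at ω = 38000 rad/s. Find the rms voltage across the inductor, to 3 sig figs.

X_L = ωL = 418 Ω
X_C = 1/(ωC) = 1210 Ω
Net reactance X = X_L − X_C = -795 Ω
Z = 1290 − j795 Ω
|Z| = √(1290² + 795²) = 1520 Ω
I = V/|Z| = 2.71 mA
V_L = I·|Z_L| = 0.00271 × 418 = 1.13 V

1.13 V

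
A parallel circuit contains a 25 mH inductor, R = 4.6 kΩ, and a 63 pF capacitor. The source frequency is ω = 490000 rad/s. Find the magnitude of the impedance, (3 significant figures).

X_L = ωL = 12200 Ω
X_C = 1/(ωC) = 32400 Ω
Parallel: admittances add. Y = 1/R + 1/(jωL) + jωC
Y = (0.000217 − j5.08e-05) S
|Y| = 0.000223 S → |Z| = 1/|Y| = 4480 Ω, ∠Z = −∠Y = 13.1°

4480 Ω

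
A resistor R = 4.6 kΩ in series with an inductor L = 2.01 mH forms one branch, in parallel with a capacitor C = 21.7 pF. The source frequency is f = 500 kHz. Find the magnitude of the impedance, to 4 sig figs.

ω = 2πf = 3.142e+06 rad/s
X_L = ωL = 6315 Ω
X_C = 1/(ωC) = 14670 Ω
Branch 1 (R+jX_L): Z₁ = 4600 + j6315 Ω, |Z₁| = 7812 Ω
Branch 2 (−jX_C): Z₂ = −j14670 Ω
Parallel: Z = Z₁Z₂/(Z₁+Z₂), |Z| = 12020 Ω, ∠Z = 25.09°

12020 Ω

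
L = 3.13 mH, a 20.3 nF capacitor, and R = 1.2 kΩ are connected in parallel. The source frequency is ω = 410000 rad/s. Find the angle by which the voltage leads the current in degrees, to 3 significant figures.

X_L = ωL = 1280 Ω
X_C = 1/(ωC) = 120 Ω
Parallel: admittances add. Y = 1/R + 1/(jωL) + jωC
Y = (0.000833 + j0.00754) S
|Y| = 0.00759 S → |Z| = 1/|Y| = 132 Ω, ∠Z = −∠Y = -83.7°

-83.7°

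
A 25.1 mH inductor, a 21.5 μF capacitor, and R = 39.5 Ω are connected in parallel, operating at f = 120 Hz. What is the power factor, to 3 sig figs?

ω = 2πf = 754.0 rad/s
X_L = ωL = 18.9 Ω
X_C = 1/(ωC) = 61.7 Ω
Parallel: admittances add. Y = 1/R + 1/(jωL) + jωC
Y = (0.0253 − j0.0366) S
|Y| = 0.0445 S → |Z| = 1/|Y| = 22.5 Ω, ∠Z = −∠Y = 55.3°
cos φ = cos(55.3°) = 0.569

0.569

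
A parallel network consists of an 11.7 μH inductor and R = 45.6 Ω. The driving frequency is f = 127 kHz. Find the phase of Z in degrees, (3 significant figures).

78.4°

ω = 2πf = 798000 rad/s
X_L = ωL = 9.34 Ω
Parallel: admittances add. Y = 1/R + 1/(jωL)
Y = (0.0219 − j0.107) S
|Y| = 0.109 S → |Z| = 1/|Y| = 9.15 Ω, ∠Z = −∠Y = 78.4°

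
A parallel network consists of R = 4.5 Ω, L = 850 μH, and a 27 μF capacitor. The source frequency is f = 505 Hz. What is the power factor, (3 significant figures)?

ω = 2πf = 3173 rad/s
X_L = ωL = 2.70 Ω
X_C = 1/(ωC) = 11.7 Ω
Parallel: admittances add. Y = 1/R + 1/(jωL) + jωC
Y = (0.222 − j0.285) S
|Y| = 0.361 S → |Z| = 1/|Y| = 2.77 Ω, ∠Z = −∠Y = 52.1°
cos φ = cos(52.1°) = 0.615

0.615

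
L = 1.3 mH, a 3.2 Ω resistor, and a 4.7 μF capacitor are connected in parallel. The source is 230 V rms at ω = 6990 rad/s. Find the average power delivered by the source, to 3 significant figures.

16.5 kW

X_L = ωL = 9.09 Ω
X_C = 1/(ωC) = 30.4 Ω
Parallel: admittances add. Y = 1/R + 1/(jωL) + jωC
Y = (0.312 − j0.0772) S
|Y| = 0.322 S → |Z| = 1/|Y| = 3.11 Ω, ∠Z = −∠Y = 13.9°
I = V/|Z| = 74.0 A
P = VI cos φ = 230 × 74.0 × cos(13.9°) = 16.5 kW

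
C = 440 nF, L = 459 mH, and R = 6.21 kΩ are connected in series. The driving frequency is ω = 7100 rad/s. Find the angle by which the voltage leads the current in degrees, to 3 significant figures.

X_L = ωL = 3260 Ω
X_C = 1/(ωC) = 320 Ω
Net reactance X = X_L − X_C = 2940 Ω
Z = 6210 + j2940 Ω
|Z| = √(6210² + 2940²) = 6870 Ω
∠Z = arctan(2940/6210) = 25.3°

25.3°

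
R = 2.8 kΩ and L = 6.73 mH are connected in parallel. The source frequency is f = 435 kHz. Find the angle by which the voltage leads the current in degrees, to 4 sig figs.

ω = 2πf = 2.733e+06 rad/s
X_L = ωL = 18390 Ω
Parallel: admittances add. Y = 1/R + 1/(jωL)
Y = (0.0003571 − j5.436e-05) S
|Y| = 0.0003613 S → |Z| = 1/|Y| = 2768 Ω, ∠Z = −∠Y = 8.655°

8.655°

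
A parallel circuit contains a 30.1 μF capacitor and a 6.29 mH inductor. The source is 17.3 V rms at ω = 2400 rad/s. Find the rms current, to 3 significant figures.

X_L = ωL = 15.1 Ω
X_C = 1/(ωC) = 13.8 Ω
Parallel: admittances add. Y = 1/(jωL) + jωC
Y = (0 + j0.00600) S
|Y| = 0.00600 S → |Z| = 1/|Y| = 167 Ω, ∠Z = −∠Y = -90.0°
I = V/|Z| = 17.3/167 = 104 mA

104 mA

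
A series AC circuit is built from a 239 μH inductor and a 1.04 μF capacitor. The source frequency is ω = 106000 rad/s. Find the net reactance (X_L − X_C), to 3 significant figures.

X_L = ωL = 25.3 Ω
X_C = 1/(ωC) = 9.07 Ω
X = 25.3 − 9.07 = 16.3 Ω

16.3 Ω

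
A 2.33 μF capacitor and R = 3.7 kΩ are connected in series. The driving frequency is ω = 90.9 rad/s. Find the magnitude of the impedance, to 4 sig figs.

X_C = 1/(ωC) = 4722 Ω
Z = 3700 − j4722 Ω
|Z| = √(3700² + 4722²) = 5999 Ω

5999 Ω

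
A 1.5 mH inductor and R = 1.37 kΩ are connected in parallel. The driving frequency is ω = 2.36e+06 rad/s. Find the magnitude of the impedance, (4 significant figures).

1278 Ω

X_L = ωL = 3540 Ω
Parallel: admittances add. Y = 1/R + 1/(jωL)
Y = (0.0007299 − j0.0002825) S
|Y| = 0.0007827 S → |Z| = 1/|Y| = 1278 Ω, ∠Z = −∠Y = 21.16°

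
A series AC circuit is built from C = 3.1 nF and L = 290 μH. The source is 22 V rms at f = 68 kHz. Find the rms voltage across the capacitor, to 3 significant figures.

ω = 2πf = 427300 rad/s
X_L = ωL = 124 Ω
X_C = 1/(ωC) = 755 Ω
Net reactance X = X_L − X_C = -631 Ω
Z = − j631 Ω
|Z| = √(0² + 631²) = 631 Ω
I = V/|Z| = 34.9 mA
V_C = I·|Z_C| = 0.0349 × 755 = 26.3 V

26.3 V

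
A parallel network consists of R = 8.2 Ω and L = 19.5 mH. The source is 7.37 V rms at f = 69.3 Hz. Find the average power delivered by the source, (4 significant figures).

6.624 W

ω = 2πf = 435.4 rad/s
X_L = ωL = 8.491 Ω
Parallel: admittances add. Y = 1/R + 1/(jωL)
Y = (0.1220 − j0.1178) S
|Y| = 0.1695 S → |Z| = 1/|Y| = 5.898 Ω, ∠Z = −∠Y = 44.00°
I = V/|Z| = 1.249 A
P = VI cos φ = 7.37 × 1.249 × cos(44.00°) = 6.624 W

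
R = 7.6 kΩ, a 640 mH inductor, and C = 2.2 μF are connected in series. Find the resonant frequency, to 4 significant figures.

134.1 Hz

ω₀ = 1/√(LC) = 1/√(0.64 × 2.2e-06) = 842.7 rad/s
f₀ = ω₀/(2π) = 134.1 Hz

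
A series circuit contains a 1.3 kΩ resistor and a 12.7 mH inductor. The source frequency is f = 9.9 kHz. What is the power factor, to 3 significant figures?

ω = 2πf = 62200 rad/s
X_L = ωL = 790 Ω
Z = 1300 + j790 Ω
|Z| = √(1300² + 790²) = 1520 Ω
∠Z = arctan(790/1300) = 31.3°
cos φ = cos(31.3°) = 0.855

0.855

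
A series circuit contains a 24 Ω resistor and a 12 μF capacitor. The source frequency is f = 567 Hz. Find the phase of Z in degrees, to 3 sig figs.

ω = 2πf = 3563 rad/s
X_C = 1/(ωC) = 23.4 Ω
Z = 24.0 − j23.4 Ω
|Z| = √(24.0² + 23.4²) = 33.5 Ω
∠Z = arctan(-23.4/24.0) = -44.3°

-44.3°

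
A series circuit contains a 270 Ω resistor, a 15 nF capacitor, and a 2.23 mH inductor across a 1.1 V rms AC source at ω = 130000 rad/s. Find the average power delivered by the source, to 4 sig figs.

X_L = ωL = 289.9 Ω
X_C = 1/(ωC) = 512.8 Ω
Net reactance X = X_L − X_C = -222.9 Ω
Z = 270.0 − j222.9 Ω
|Z| = √(270.0² + 222.9²) = 350.1 Ω
∠Z = arctan(-222.9/270.0) = -39.54°
I = V/|Z| = 3.142 mA
P = VI cos φ = 1.1 × 0.003142 × cos(-39.54°) = 2.665 mW

2.665 mW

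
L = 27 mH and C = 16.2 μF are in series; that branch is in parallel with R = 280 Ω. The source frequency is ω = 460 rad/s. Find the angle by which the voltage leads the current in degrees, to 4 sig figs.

X_L = ωL = 12.42 Ω
X_C = 1/(ωC) = 134.2 Ω
Branch 1: Z₁ = R = 280.0 Ω
Branch 2 (series LC): Z₂ = j(X_L − X_C) = −j121.8 Ω
Parallel: Z = Z₁Z₂/(Z₁+Z₂), |Z| = 111.7 Ω, ∠Z = -66.50°

-66.50°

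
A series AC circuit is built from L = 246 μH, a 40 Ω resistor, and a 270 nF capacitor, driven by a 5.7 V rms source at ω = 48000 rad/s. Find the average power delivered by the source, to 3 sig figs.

221 mW

X_L = ωL = 11.8 Ω
X_C = 1/(ωC) = 77.2 Ω
Net reactance X = X_L − X_C = -65.4 Ω
Z = 40.0 − j65.4 Ω
|Z| = √(40.0² + 65.4²) = 76.6 Ω
∠Z = arctan(-65.4/40.0) = -58.5°
I = V/|Z| = 74.4 mA
P = VI cos φ = 5.7 × 0.0744 × cos(-58.5°) = 221 mW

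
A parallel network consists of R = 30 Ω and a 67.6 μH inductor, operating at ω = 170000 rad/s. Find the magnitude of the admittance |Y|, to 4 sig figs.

X_L = ωL = 11.49 Ω
Parallel: admittances add. Y = 1/R + 1/(jωL)
Y = (0.03333 − j0.08702) S
|Y| = 0.09318 S → |Z| = 1/|Y| = 10.73 Ω, ∠Z = −∠Y = 69.04°

93.18 mS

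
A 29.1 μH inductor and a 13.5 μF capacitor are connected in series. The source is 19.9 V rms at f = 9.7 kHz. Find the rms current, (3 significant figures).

ω = 2πf = 60950 rad/s
X_L = ωL = 1.77 Ω
X_C = 1/(ωC) = 1.22 Ω
Net reactance X = X_L − X_C = 0.558 Ω
Z = j0.558 Ω
|Z| = √(0² + 0.558²) = 0.558 Ω
I = V/|Z| = 19.9/0.558 = 35.7 A

35.7 A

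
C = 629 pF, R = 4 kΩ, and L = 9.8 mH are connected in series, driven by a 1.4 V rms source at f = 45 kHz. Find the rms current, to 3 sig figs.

ω = 2πf = 282700 rad/s
X_L = ωL = 2770 Ω
X_C = 1/(ωC) = 5620 Ω
Net reactance X = X_L − X_C = -2850 Ω
Z = 4000 − j2850 Ω
|Z| = √(4000² + 2850²) = 4910 Ω
I = V/|Z| = 1.4/4910 = 285 μA

285 μA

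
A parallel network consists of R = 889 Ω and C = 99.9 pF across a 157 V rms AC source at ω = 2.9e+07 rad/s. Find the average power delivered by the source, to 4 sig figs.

X_C = 1/(ωC) = 345.2 Ω
Parallel: admittances add. Y = 1/R + jωC
Y = (0.001125 + j0.002897) S
|Y| = 0.003108 S → |Z| = 1/|Y| = 321.8 Ω, ∠Z = −∠Y = -68.78°
I = V/|Z| = 487.9 mA
P = VI cos φ = 157 × 0.4879 × cos(-68.78°) = 27.73 W

27.73 W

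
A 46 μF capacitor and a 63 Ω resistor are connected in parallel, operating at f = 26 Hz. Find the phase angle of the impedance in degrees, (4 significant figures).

-25.33°

ω = 2πf = 163.4 rad/s
X_C = 1/(ωC) = 133.1 Ω
Parallel: admittances add. Y = 1/R + jωC
Y = (0.01587 + j0.007515) S
|Y| = 0.01756 S → |Z| = 1/|Y| = 56.94 Ω, ∠Z = −∠Y = -25.33°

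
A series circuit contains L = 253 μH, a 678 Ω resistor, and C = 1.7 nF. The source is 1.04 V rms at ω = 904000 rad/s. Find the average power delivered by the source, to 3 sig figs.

X_L = ωL = 229 Ω
X_C = 1/(ωC) = 651 Ω
Net reactance X = X_L − X_C = -422 Ω
Z = 678 − j422 Ω
|Z| = √(678² + 422²) = 799 Ω
∠Z = arctan(-422/678) = -31.9°
I = V/|Z| = 1.30 mA
P = VI cos φ = 1.04 × 0.00130 × cos(-31.9°) = 1.15 mW

1.15 mW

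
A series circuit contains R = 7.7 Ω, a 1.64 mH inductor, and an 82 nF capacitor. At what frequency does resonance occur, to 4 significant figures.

ω₀ = 1/√(LC) = 1/√(0.00164 × 8.2e-08) = 86230 rad/s
f₀ = ω₀/(2π) = 13.72 kHz

13.72 kHz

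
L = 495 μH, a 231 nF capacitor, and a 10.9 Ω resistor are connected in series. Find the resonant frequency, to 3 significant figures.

14.9 kHz

ω₀ = 1/√(LC) = 1/√(0.000495 × 2.31e-07) = 93520 rad/s
f₀ = ω₀/(2π) = 14.9 kHz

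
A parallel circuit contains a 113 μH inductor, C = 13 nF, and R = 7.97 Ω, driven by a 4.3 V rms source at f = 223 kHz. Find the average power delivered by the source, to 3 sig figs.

ω = 2πf = 1.401e+06 rad/s
X_L = ωL = 158 Ω
X_C = 1/(ωC) = 54.9 Ω
Parallel: admittances add. Y = 1/R + 1/(jωL) + jωC
Y = (0.125 + j0.0119) S
|Y| = 0.126 S → |Z| = 1/|Y| = 7.93 Ω, ∠Z = −∠Y = -5.42°
I = V/|Z| = 542 mA
P = VI cos φ = 4.3 × 0.542 × cos(-5.42°) = 2.32 W

2.32 W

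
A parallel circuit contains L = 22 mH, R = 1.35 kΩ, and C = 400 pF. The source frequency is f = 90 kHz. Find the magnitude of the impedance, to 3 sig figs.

ω = 2πf = 565500 rad/s
X_L = ωL = 12400 Ω
X_C = 1/(ωC) = 4420 Ω
Parallel: admittances add. Y = 1/R + 1/(jωL) + jωC
Y = (0.000741 + j0.000146) S
|Y| = 0.000755 S → |Z| = 1/|Y| = 1320 Ω, ∠Z = −∠Y = -11.1°

1320 Ω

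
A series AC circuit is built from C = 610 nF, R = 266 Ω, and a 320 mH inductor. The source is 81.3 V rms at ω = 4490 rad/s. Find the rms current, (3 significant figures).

73.6 mA

X_L = ωL = 1440 Ω
X_C = 1/(ωC) = 365 Ω
Net reactance X = X_L − X_C = 1070 Ω
Z = 266 + j1070 Ω
|Z| = √(266² + 1070²) = 1100 Ω
I = V/|Z| = 81.3/1100 = 73.6 mA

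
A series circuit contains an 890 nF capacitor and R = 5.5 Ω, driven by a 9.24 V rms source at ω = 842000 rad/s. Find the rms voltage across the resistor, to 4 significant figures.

X_C = 1/(ωC) = 1.334 Ω
Z = 5.500 − j1.334 Ω
|Z| = √(5.500² + 1.334²) = 5.660 Ω
I = V/|Z| = 1.633 A
V_R = I·|Z_R| = 1.633 × 5.500 = 8.979 V

8.979 V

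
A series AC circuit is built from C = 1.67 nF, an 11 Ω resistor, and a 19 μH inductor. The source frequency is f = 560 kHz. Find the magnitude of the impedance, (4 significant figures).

ω = 2πf = 3.519e+06 rad/s
X_L = ωL = 66.85 Ω
X_C = 1/(ωC) = 170.2 Ω
Net reactance X = X_L − X_C = -103.3 Ω
Z = 11.00 − j103.3 Ω
|Z| = √(11.00² + 103.3²) = 103.9 Ω

103.9 Ω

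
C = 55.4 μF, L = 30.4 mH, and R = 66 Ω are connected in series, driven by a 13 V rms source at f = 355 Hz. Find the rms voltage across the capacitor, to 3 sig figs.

ω = 2πf = 2231 rad/s
X_L = ωL = 67.8 Ω
X_C = 1/(ωC) = 8.09 Ω
Net reactance X = X_L − X_C = 59.7 Ω
Z = 66.0 + j59.7 Ω
|Z| = √(66.0² + 59.7²) = 89.0 Ω
I = V/|Z| = 146 mA
V_C = I·|Z_C| = 0.146 × 8.09 = 1.18 V

1.18 V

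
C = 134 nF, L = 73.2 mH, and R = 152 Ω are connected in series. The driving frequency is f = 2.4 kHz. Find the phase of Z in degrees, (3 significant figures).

ω = 2πf = 15080 rad/s
X_L = ωL = 1100 Ω
X_C = 1/(ωC) = 495 Ω
Net reactance X = X_L − X_C = 609 Ω
Z = 152 + j609 Ω
|Z| = √(152² + 609²) = 628 Ω
∠Z = arctan(609/152) = 76.0°

76.0°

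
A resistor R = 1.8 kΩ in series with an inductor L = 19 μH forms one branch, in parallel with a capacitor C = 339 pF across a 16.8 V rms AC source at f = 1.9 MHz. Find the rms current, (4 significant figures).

67.46 mA

ω = 2πf = 1.194e+07 rad/s
X_L = ωL = 226.8 Ω
X_C = 1/(ωC) = 247.1 Ω
Branch 1 (R+jX_L): Z₁ = 1800 + j226.8 Ω, |Z₁| = 1814 Ω
Branch 2 (−jX_C): Z₂ = −j247.1 Ω
Parallel: Z = Z₁Z₂/(Z₁+Z₂), |Z| = 249.0 Ω, ∠Z = -82.17°
I = V/|Z| = 16.8/249.0 = 67.46 mA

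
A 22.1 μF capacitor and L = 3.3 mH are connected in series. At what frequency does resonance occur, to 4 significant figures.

589.3 Hz

ω₀ = 1/√(LC) = 1/√(0.0033 × 2.21e-05) = 3703 rad/s
f₀ = ω₀/(2π) = 589.3 Hz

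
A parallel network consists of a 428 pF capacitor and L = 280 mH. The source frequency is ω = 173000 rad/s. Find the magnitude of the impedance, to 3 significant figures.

X_L = ωL = 48400 Ω
X_C = 1/(ωC) = 13500 Ω
Parallel: admittances add. Y = 1/(jωL) + jωC
Y = (0 + j5.34e-05) S
|Y| = 5.34e-05 S → |Z| = 1/|Y| = 18700 Ω, ∠Z = −∠Y = -90.0°

18700 Ω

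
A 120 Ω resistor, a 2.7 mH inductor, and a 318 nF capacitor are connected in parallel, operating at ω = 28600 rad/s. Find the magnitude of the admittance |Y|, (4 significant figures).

9.182 mS

X_L = ωL = 77.22 Ω
X_C = 1/(ωC) = 110.0 Ω
Parallel: admittances add. Y = 1/R + 1/(jωL) + jωC
Y = (0.008333 − j0.003855) S
|Y| = 0.009182 S → |Z| = 1/|Y| = 108.9 Ω, ∠Z = −∠Y = 24.83°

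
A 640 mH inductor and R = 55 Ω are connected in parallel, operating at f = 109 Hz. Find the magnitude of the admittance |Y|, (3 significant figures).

ω = 2πf = 684.9 rad/s
X_L = ωL = 438 Ω
Parallel: admittances add. Y = 1/R + 1/(jωL)
Y = (0.0182 − j0.00228) S
|Y| = 0.0183 S → |Z| = 1/|Y| = 54.6 Ω, ∠Z = −∠Y = 7.15°

18.3 mS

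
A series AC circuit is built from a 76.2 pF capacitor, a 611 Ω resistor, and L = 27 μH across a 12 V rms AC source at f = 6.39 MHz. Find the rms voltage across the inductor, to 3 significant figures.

ω = 2πf = 4.015e+07 rad/s
X_L = ωL = 1080 Ω
X_C = 1/(ωC) = 327 Ω
Net reactance X = X_L − X_C = 757 Ω
Z = 611 + j757 Ω
|Z| = √(611² + 757²) = 973 Ω
I = V/|Z| = 12.3 mA
V_L = I·|Z_L| = 0.0123 × 1080 = 13.4 V

13.4 V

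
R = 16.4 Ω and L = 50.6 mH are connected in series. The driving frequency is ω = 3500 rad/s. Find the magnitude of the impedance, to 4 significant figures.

177.9 Ω

X_L = ωL = 177.1 Ω
Z = 16.40 + j177.1 Ω
|Z| = √(16.40² + 177.1²) = 177.9 Ω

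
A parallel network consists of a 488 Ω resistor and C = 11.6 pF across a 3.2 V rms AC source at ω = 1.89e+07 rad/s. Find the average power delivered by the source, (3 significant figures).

X_C = 1/(ωC) = 4560 Ω
Parallel: admittances add. Y = 1/R + jωC
Y = (0.00205 + j0.000219) S
|Y| = 0.00206 S → |Z| = 1/|Y| = 485 Ω, ∠Z = −∠Y = -6.11°
I = V/|Z| = 6.59 mA
P = VI cos φ = 3.2 × 0.00659 × cos(-6.11°) = 21.0 mW

21.0 mW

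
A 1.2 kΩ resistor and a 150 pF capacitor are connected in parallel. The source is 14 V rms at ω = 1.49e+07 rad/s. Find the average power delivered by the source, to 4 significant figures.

X_C = 1/(ωC) = 447.4 Ω
Parallel: admittances add. Y = 1/R + jωC
Y = (0.0008333 + j0.002235) S
|Y| = 0.002385 S → |Z| = 1/|Y| = 419.2 Ω, ∠Z = −∠Y = -69.55°
I = V/|Z| = 33.39 mA
P = VI cos φ = 14 × 0.03339 × cos(-69.55°) = 163.3 mW

163.3 mW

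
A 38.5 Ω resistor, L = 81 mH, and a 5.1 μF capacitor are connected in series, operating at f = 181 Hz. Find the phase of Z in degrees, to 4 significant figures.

-64.38°

ω = 2πf = 1137 rad/s
X_L = ωL = 92.12 Ω
X_C = 1/(ωC) = 172.4 Ω
Net reactance X = X_L − X_C = -80.30 Ω
Z = 38.50 − j80.30 Ω
|Z| = √(38.50² + 80.30²) = 89.05 Ω
∠Z = arctan(-80.30/38.50) = -64.38°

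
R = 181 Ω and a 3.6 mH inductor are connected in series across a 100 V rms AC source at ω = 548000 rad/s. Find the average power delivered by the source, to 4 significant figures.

X_L = ωL = 1973 Ω
Z = 181.0 + j1973 Ω
|Z| = √(181.0² + 1973²) = 1981 Ω
∠Z = arctan(1973/181.0) = 84.76°
I = V/|Z| = 50.48 mA
P = VI cos φ = 100 × 0.05048 × cos(84.76°) = 461.2 mW

461.2 mW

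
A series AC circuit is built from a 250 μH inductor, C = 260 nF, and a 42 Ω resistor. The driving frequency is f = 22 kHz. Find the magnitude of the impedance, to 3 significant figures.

ω = 2πf = 138200 rad/s
X_L = ωL = 34.6 Ω
X_C = 1/(ωC) = 27.8 Ω
Net reactance X = X_L − X_C = 6.73 Ω
Z = 42.0 + j6.73 Ω
|Z| = √(42.0² + 6.73²) = 42.5 Ω

42.5 Ω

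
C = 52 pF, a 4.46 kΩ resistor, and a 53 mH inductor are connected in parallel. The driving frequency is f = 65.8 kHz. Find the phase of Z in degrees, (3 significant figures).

6.14°

ω = 2πf = 413400 rad/s
X_L = ωL = 21900 Ω
X_C = 1/(ωC) = 46500 Ω
Parallel: admittances add. Y = 1/R + 1/(jωL) + jωC
Y = (0.000224 − j2.41e-05) S
|Y| = 0.000226 S → |Z| = 1/|Y| = 4430 Ω, ∠Z = −∠Y = 6.14°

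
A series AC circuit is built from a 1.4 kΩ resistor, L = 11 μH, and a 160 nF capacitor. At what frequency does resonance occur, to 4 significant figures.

120.0 kHz

ω₀ = 1/√(LC) = 1/√(1.1e-05 × 1.6e-07) = 753800 rad/s
f₀ = ω₀/(2π) = 120.0 kHz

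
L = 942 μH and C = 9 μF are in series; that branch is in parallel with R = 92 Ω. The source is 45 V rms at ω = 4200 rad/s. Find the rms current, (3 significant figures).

2.06 A

X_L = ωL = 3.96 Ω
X_C = 1/(ωC) = 26.5 Ω
Branch 1: Z₁ = R = 92.0 Ω
Branch 2 (series LC): Z₂ = j(X_L − X_C) = −j22.5 Ω
Parallel: Z = Z₁Z₂/(Z₁+Z₂), |Z| = 21.9 Ω, ∠Z = -76.3°
I = V/|Z| = 45/21.9 = 2.06 A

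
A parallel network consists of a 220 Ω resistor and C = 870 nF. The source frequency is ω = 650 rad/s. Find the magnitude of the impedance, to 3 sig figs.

218 Ω

X_C = 1/(ωC) = 1770 Ω
Parallel: admittances add. Y = 1/R + jωC
Y = (0.00455 + j0.000566) S
|Y| = 0.00458 S → |Z| = 1/|Y| = 218 Ω, ∠Z = −∠Y = -7.09°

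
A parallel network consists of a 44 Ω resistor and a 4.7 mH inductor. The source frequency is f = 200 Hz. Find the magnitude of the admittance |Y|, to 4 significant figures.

170.8 mS

ω = 2πf = 1257 rad/s
X_L = ωL = 5.906 Ω
Parallel: admittances add. Y = 1/R + 1/(jωL)
Y = (0.02273 − j0.1693) S
|Y| = 0.1708 S → |Z| = 1/|Y| = 5.854 Ω, ∠Z = −∠Y = 82.35°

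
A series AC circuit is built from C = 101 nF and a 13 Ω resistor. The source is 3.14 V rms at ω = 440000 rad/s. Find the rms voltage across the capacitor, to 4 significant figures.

2.719 V

X_C = 1/(ωC) = 22.50 Ω
Z = 13.00 − j22.50 Ω
|Z| = √(13.00² + 22.50²) = 25.99 Ω
I = V/|Z| = 120.8 mA
V_C = I·|Z_C| = 0.1208 × 22.50 = 2.719 V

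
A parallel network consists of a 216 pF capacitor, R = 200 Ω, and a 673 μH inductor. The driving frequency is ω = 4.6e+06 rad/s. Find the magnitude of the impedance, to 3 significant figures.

X_L = ωL = 3100 Ω
X_C = 1/(ωC) = 1010 Ω
Parallel: admittances add. Y = 1/R + 1/(jωL) + jωC
Y = (0.00500 + j0.000671) S
|Y| = 0.00504 S → |Z| = 1/|Y| = 198 Ω, ∠Z = −∠Y = -7.64°

198 Ω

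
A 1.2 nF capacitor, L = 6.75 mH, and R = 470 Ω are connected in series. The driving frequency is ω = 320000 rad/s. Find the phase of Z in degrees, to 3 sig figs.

X_L = ωL = 2160 Ω
X_C = 1/(ωC) = 2600 Ω
Net reactance X = X_L − X_C = -444 Ω
Z = 470 − j444 Ω
|Z| = √(470² + 444²) = 647 Ω
∠Z = arctan(-444/470) = -43.4°

-43.4°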